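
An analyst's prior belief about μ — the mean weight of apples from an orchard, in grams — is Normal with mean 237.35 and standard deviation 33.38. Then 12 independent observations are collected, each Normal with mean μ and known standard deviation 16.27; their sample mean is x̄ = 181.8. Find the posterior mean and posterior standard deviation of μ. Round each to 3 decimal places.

Posterior mean ≈ 182.878; posterior SD ≈ 4.651

Prior precision 1/τ₀² = 1/33.38² = 0.00089749; data precision n/σ² = 12/16.27² = 0.0453321.
Posterior precision = 0.00089749 + 0.0453321 = 0.0462296, giving posterior SD = 1/√0.0462296 = 4.651.
Posterior mean = (0.00089749·237.35 + 0.0453321·181.8) / 0.0462296 = 182.878.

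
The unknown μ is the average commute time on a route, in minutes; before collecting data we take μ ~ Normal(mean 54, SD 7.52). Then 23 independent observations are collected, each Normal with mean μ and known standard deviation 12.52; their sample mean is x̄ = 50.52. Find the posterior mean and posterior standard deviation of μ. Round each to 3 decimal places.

Posterior mean ≈ 50.894; posterior SD ≈ 2.466

With known σ, the Normal prior is conjugate. Weight on the data is w = (n/σ²)/(n/σ² + 1/τ₀²) = 0.146730/(0.146730+0.0176833) = 0.89245.
Posterior mean = w·x̄ + (1−w)·μ₀ = 0.89245·50.52 + 0.10755·54 = 50.894. Posterior variance = 1/(0.146730+0.0176833) = 6.08223, so SD = 2.466.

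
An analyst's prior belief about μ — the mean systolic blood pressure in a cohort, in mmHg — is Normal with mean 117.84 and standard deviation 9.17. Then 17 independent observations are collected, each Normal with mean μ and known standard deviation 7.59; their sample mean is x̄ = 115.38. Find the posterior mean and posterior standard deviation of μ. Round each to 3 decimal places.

With known σ, the Normal prior is conjugate. Weight on the data is w = (n/σ²)/(n/σ² + 1/τ₀²) = 0.295097/(0.295097+0.0118922) = 0.96126.
Posterior mean = w·x̄ + (1−w)·μ₀ = 0.96126·115.38 + 0.038738·117.84 = 115.475. Posterior variance = 1/(0.295097+0.0118922) = 3.25744, so SD = 1.805.

Posterior mean ≈ 115.475; posterior SD ≈ 1.805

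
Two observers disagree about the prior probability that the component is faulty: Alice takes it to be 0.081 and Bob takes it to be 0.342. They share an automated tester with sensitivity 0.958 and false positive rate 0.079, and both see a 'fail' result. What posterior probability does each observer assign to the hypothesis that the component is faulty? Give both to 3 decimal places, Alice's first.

Alice: 0.517; Bob: 0.863

P('+'|H) = 0.958, P('+'|¬H) = 0.079.
Alice: numerator 0.958·0.081 = 0.077598; evidence = 0.077598+0.079·0.919 = 0.15020; posterior = 0.517.
Bob: numerator 0.958·0.342 = 0.32764; evidence = 0.32764+0.079·0.658 = 0.37962; posterior = 0.863.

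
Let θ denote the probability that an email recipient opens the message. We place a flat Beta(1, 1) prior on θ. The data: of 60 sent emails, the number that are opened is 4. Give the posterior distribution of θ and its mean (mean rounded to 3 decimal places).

The binomial likelihood is conjugate to the Beta prior: with 4 successes and 56 failures, the posterior is Beta(1+4, 1+56) = Beta(5, 57).
E[θ | data] = 5/(5+57) = 0.081.

Posterior: Beta(5, 57); mean ≈ 0.081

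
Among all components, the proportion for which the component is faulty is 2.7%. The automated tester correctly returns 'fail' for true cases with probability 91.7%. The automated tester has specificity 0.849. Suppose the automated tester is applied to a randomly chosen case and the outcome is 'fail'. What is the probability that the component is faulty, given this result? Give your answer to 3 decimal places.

Write H for 'the component is faulty'. Prior odds H:¬H = 0.027/0.973 = 0.027749. For the 'fail' outcome, the likelihood ratio is 0.917/0.151 = 6.0728.
Posterior odds = 0.027749 × 6.0728 = 0.16852, so P(H|E) = 0.16852/(1+0.16852) = 0.144.

P(H | E) ≈ 0.144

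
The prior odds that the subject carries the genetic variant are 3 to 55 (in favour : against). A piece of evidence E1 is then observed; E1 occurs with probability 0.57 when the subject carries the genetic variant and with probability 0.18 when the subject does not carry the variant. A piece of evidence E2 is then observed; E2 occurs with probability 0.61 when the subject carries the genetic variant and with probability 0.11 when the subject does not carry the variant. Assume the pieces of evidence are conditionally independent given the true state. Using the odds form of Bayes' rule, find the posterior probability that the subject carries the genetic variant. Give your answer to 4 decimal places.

Posterior probability ≈ 0.4892

Prior odds = 3/55 = 0.054545.
Likelihood ratio for E1 = 0.57/0.18 = 3.1667.
Likelihood ratio for E2 = 0.61/0.11 = 5.5455.
Posterior odds = prior odds × LR₁ × LR₂ = 0.95785.
Posterior probability = odds/(1+odds) = 0.95785/1.9579 = 0.4892.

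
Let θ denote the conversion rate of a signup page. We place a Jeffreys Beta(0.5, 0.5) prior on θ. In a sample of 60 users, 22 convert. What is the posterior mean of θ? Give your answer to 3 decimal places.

Posterior mean ≈ 0.369

Observing 22 successes and 38 failures updates Beta(0.5, 0.5) by adding the success and failure counts to the two shape parameters: α = 0.5+22 = 22.5, β = 0.5+38 = 38.5.
E[θ | data] = 22.5/(22.5+38.5) = 0.369.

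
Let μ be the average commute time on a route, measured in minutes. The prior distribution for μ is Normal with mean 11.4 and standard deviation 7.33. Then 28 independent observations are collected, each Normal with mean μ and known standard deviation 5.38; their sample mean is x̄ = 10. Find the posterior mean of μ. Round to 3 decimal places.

Prior precision 1/τ₀² = 1/7.33² = 0.0186120; data precision n/σ² = 28/5.38² = 0.967372.
Posterior precision = 0.0186120 + 0.967372 = 0.985984.
Posterior mean = (0.0186120·11.4 + 0.967372·10) / 0.985984 = 10.026.

Posterior mean ≈ 10.026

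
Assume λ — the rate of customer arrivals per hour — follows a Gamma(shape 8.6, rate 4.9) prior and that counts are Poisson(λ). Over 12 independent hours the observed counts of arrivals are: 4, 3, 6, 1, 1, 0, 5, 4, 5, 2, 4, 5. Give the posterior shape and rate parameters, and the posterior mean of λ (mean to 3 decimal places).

Posterior: Gamma(shape=48.6, rate=16.9); mean ≈ 2.876

Total count ∑xᵢ = 40 over n = 12 hours.
Gamma is conjugate to the Poisson likelihood: posterior is Gamma(shape = 8.6+40 = 48.6, rate = 4.9+12 = 16.9).
E[λ | data] = 48.6/16.9 = 2.876.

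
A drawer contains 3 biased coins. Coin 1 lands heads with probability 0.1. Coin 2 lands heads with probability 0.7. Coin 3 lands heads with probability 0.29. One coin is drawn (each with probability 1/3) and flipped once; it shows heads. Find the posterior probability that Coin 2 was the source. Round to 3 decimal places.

Posterior probability ≈ 0.642

Tabulate prior·likelihood by source: [1] prior 0.333333, lik 0.1, product 0.03333; [2] prior 0.333333, lik 0.7, product 0.2333; [3] prior 0.333333, lik 0.29, product 0.09667.
Normalizing constant = 0.36333; the posterior for Coin 2 is its product over the sum, 0.2333/0.36333 = 0.642.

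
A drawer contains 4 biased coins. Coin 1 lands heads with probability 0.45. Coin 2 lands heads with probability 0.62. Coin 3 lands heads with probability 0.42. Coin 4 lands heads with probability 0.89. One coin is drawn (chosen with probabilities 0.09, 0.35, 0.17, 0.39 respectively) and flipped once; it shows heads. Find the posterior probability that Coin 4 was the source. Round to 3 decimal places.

Tabulate prior·likelihood by source: [1] prior 0.09, lik 0.45, product 0.04050; [2] prior 0.35, lik 0.62, product 0.2170; [3] prior 0.17, lik 0.42, product 0.07140; [4] prior 0.39, lik 0.89, product 0.3471.
Normalizing constant = 0.67600; the posterior for Coin 4 is its product over the sum, 0.3471/0.67600 = 0.513.

Posterior probability ≈ 0.513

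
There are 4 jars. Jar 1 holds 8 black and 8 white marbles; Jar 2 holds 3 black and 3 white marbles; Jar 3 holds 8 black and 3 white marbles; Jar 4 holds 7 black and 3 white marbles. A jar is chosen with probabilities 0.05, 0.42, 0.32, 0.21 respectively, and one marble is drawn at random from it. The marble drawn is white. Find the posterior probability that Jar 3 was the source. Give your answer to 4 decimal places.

Posterior probability ≈ 0.2265

Tabulate prior·likelihood by source: [1] prior 0.05, lik 0.5, product 0.02500; [2] prior 0.42, lik 0.5, product 0.2100; [3] prior 0.32, lik 0.2727, product 0.08727; [4] prior 0.21, lik 0.3, product 0.06300.
Normalizing constant = 0.38527; the posterior for Jar 3 is its product over the sum, 0.08727/0.38527 = 0.2265.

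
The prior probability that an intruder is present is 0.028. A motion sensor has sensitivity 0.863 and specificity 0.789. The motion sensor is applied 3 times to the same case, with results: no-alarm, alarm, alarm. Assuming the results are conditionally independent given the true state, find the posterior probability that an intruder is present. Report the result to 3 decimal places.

Posterior P(H) ≈ 0.077

With H the event that an intruder is present, the joint likelihood of the observed sequence is P(data|H) = 0.137·0.863·0.863 = 0.10203 and P(data|¬H) = 0.789·0.211·0.211 = 0.035127.
Bayes: P(H|data) = 0.028·0.10203 / (0.028·0.10203 + 0.972·0.035127) = 0.0028569/0.037000 = 0.0772.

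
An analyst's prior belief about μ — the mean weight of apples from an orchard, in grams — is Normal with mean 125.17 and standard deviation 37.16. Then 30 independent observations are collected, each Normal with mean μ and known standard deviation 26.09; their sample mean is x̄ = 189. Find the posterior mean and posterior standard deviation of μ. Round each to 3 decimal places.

Posterior mean ≈ 187.968; posterior SD ≈ 4.725

With known σ, the Normal prior is conjugate. Weight on the data is w = (n/σ²)/(n/σ² + 1/τ₀²) = 0.0440730/(0.0440730+0.00072418) = 0.98383.
Posterior mean = w·x̄ + (1−w)·μ₀ = 0.98383·189 + 0.016166·125.17 = 187.968. Posterior variance = 1/(0.0440730+0.00072418) = 22.3228, so SD = 4.725.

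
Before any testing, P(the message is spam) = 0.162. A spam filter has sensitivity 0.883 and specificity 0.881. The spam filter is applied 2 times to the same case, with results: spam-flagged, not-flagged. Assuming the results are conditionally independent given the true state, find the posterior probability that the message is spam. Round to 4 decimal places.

Posterior P(H) ≈ 0.1600

With H the event that the message is spam, the joint likelihood of the observed sequence is P(data|H) = 0.883·0.117 = 0.10331 and P(data|¬H) = 0.119·0.881 = 0.10484.
Bayes: P(H|data) = 0.162·0.10331 / (0.162·0.10331 + 0.838·0.10484) = 0.016736/0.10459 = 0.1600.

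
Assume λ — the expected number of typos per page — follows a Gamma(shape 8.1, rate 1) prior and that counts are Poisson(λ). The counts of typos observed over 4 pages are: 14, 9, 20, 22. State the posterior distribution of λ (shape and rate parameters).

The Poisson likelihood adds the total count to the shape and the number of exposure periods to the rate. Here ∑xᵢ = 65 and n = 4, so shape 8.1→73.1 and rate 1→5.

Posterior: Gamma(shape=73.1, rate=5)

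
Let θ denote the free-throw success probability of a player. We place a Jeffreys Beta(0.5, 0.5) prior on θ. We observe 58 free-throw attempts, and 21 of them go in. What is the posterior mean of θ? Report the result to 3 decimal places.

Observing 21 successes and 37 failures updates Beta(0.5, 0.5) by adding the success and failure counts to the two shape parameters: α = 0.5+21 = 21.5, β = 0.5+37 = 37.5.
E[θ | data] = 21.5/(21.5+37.5) = 0.364.

Posterior mean ≈ 0.364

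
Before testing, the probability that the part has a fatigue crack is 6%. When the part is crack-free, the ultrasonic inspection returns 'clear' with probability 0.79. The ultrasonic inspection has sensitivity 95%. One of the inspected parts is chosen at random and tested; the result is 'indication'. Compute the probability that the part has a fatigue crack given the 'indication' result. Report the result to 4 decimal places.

P(H | E) ≈ 0.2241

Write H for 'the part has a fatigue crack'. Prior odds H:¬H = 0.06/0.94 = 0.063830. For the 'indication' outcome, the likelihood ratio is 0.95/0.21 = 4.5238.
Posterior odds = 0.063830 × 4.5238 = 0.28875, so P(H|E) = 0.28875/(1+0.28875) = 0.2241.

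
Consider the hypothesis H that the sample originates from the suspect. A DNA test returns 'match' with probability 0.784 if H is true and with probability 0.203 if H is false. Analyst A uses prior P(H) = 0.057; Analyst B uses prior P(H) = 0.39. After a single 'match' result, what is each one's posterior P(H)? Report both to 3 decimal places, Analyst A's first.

Analyst A: 0.189; Analyst B: 0.712

The likelihood ratio for a 'match' result is 0.784/0.203 = 3.8621.
Analyst A: prior odds 0.057/0.943 = 0.060445; posterior odds 0.23344; posterior probability 0.189.
Analyst B: prior odds 0.39/0.61 = 0.63934; posterior odds 2.4692; posterior probability 0.712.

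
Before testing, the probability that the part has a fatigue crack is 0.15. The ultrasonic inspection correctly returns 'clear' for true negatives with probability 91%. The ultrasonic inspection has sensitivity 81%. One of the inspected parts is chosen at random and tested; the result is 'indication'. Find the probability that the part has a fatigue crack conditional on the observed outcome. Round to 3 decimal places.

Write H for 'the part has a fatigue crack'. Prior odds H:¬H = 0.15/0.85 = 0.17647. For the 'indication' outcome, the likelihood ratio is 0.81/0.09 = 9.0000.
Posterior odds = 0.17647 × 9.0000 = 1.5882, so P(H|E) = 1.5882/(1+1.5882) = 0.614.

P(H | E) ≈ 0.614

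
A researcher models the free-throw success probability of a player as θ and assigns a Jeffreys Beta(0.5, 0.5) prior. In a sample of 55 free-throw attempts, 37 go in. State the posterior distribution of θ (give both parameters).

Posterior: Beta(37.5, 18.5)

The binomial likelihood is conjugate to the Beta prior: with 37 successes and 18 failures, the posterior is Beta(0.5+37, 0.5+18) = Beta(37.5, 18.5).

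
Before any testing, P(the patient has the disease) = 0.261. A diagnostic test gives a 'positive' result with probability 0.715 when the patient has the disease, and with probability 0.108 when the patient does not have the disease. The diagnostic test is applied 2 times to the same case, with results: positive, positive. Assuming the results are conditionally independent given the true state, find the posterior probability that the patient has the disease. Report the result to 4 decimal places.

Let H be the event that the patient has the disease; start with P(H) = 0.261. P('positive'|H) = 0.715, P('positive'|¬H) = 0.108.
Update on result 1 ('positive'): P(H) ← 0.715·0.2610 / (0.715·0.2610 + 0.108·0.7390) = 0.18662/0.26643 = 0.7004.
Update on result 2 ('positive'): P(H) ← 0.715·0.7004 / (0.715·0.7004 + 0.108·0.2996) = 0.50081/0.53316 = 0.9393.

Posterior P(H) ≈ 0.9393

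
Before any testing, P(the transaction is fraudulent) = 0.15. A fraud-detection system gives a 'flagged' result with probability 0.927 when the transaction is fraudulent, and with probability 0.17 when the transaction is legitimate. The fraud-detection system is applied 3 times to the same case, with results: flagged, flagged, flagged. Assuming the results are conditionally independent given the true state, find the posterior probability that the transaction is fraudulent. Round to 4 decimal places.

Let H be the event that the transaction is fraudulent; start with P(H) = 0.15. P('flagged'|H) = 0.927, P('flagged'|¬H) = 0.17.
Update on result 1 ('flagged'): P(H) ← 0.927·0.1500 / (0.927·0.1500 + 0.17·0.8500) = 0.13905/0.28355 = 0.4904.
Update on result 2 ('flagged'): P(H) ← 0.927·0.4904 / (0.927·0.4904 + 0.17·0.5096) = 0.45459/0.54123 = 0.8399.
Update on result 3 ('flagged'): P(H) ← 0.927·0.8399 / (0.927·0.8399 + 0.17·0.1601) = 0.77862/0.80583 = 0.9662.

Posterior P(H) ≈ 0.9662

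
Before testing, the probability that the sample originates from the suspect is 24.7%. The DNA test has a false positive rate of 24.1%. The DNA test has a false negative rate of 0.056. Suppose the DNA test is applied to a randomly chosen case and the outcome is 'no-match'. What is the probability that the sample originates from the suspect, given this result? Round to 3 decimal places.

Let H be the event that the sample originates from the suspect. P(H) = 0.247, so P(¬H) = 0.753. With E the 'no-match' result, P(E|H) = 0.056 and P(E|¬H) = 0.759.
P(E) = 0.056·0.247 + 0.759·0.753 = 0.013832 + 0.57153 = 0.58536.
By Bayes' theorem, P(H|E) = 0.013832 / 0.58536 = 0.024.

P(H | E) ≈ 0.024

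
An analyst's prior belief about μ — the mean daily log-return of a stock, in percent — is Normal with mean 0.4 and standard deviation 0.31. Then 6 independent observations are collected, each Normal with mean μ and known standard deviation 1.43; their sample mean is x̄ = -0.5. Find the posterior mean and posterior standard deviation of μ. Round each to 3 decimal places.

With known σ, the Normal prior is conjugate. Weight on the data is w = (n/σ²)/(n/σ² + 1/τ₀²) = 2.93413/(2.93413+10.4058) = 0.21995.
Posterior mean = w·x̄ + (1−w)·μ₀ = 0.21995·-0.5 + 0.78005·0.4 = 0.202. Posterior variance = 1/(2.93413+10.4058) = 0.0749628, so SD = 0.274.

Posterior mean ≈ 0.202; posterior SD ≈ 0.274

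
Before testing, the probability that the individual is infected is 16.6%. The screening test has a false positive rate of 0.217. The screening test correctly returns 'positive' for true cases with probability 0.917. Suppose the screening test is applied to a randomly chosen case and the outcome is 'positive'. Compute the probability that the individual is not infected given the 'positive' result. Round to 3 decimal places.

Write H for 'the individual is infected'. Prior odds H:¬H = 0.166/0.834 = 0.19904. For the 'positive' outcome, the likelihood ratio is 0.917/0.217 = 4.2258.
Posterior odds = 0.19904 × 4.2258 = 0.84111, so P(H|E) = 0.84111/(1+0.84111) = 0.457. Then P(¬H|E) = 1 − 0.457 = 0.543.

P(¬H | E) ≈ 0.543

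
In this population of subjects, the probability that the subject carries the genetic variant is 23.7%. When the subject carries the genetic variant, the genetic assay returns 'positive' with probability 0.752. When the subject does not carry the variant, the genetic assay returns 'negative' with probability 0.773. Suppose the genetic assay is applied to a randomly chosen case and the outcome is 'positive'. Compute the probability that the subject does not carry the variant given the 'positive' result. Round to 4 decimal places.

Let H be the event that the subject carries the genetic variant. P(H) = 0.237, so P(¬H) = 0.763. With E the 'positive' result, P(E|H) = 0.752 and P(E|¬H) = 0.227.
P(E) = 0.752·0.237 + 0.227·0.763 = 0.17822 + 0.17320 = 0.35142.
By Bayes' theorem, P(H|E) = 0.17822 / 0.35142 = 0.5071. Hence P(¬H|E) = 1 − 0.5071 = 0.4929.

P(¬H | E) ≈ 0.4929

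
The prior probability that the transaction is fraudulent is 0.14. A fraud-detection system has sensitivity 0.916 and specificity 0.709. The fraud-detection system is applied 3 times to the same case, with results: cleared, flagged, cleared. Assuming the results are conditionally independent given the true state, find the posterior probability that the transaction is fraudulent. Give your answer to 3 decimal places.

Posterior P(H) ≈ 0.007

Let H be the event that the transaction is fraudulent; start with P(H) = 0.14. P('flagged'|H) = 0.916, P('flagged'|¬H) = 0.291.
Update on result 1 ('cleared'): P(H) ← 0.084·0.1400 / (0.084·0.1400 + 0.709·0.8600) = 0.011760/0.62150 = 0.0189.
Update on result 2 ('flagged'): P(H) ← 0.916·0.0189 / (0.916·0.0189 + 0.291·0.9811) = 0.017333/0.30283 = 0.0572.
Update on result 3 ('cleared'): P(H) ← 0.084·0.0572 / (0.084·0.0572 + 0.709·0.9428) = 0.0048078/0.67323 = 0.0071.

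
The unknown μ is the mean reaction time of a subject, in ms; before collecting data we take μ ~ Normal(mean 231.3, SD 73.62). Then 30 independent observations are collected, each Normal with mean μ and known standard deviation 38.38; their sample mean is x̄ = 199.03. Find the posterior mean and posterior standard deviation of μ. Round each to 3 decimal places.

With known σ, the Normal prior is conjugate. Weight on the data is w = (n/σ²)/(n/σ² + 1/τ₀²) = 0.0203663/(0.0203663+0.00018451) = 0.99102.
Posterior mean = w·x̄ + (1−w)·μ₀ = 0.99102·199.03 + 0.0089780·231.3 = 199.320. Posterior variance = 1/(0.0203663+0.00018451) = 48.6600, so SD = 6.976.

Posterior mean ≈ 199.320; posterior SD ≈ 6.976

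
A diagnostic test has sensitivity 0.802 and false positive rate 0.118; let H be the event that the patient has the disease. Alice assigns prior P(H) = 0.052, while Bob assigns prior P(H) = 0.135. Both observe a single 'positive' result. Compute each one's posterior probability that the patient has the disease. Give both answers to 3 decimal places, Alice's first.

Alice: 0.272; Bob: 0.515

The likelihood ratio for a 'positive' result is 0.802/0.118 = 6.7966.
Alice: prior odds 0.052/0.948 = 0.054852; posterior odds 0.37281; posterior probability 0.272.
Bob: prior odds 0.135/0.865 = 0.15607; posterior odds 1.0607; posterior probability 0.515.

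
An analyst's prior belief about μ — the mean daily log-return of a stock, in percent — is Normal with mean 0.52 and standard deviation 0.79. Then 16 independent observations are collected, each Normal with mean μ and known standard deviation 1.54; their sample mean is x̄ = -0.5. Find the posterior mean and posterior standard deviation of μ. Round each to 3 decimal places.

With known σ, the Normal prior is conjugate. Weight on the data is w = (n/σ²)/(n/σ² + 1/τ₀²) = 6.74650/(6.74650+1.60231) = 0.80808.
Posterior mean = w·x̄ + (1−w)·μ₀ = 0.80808·-0.5 + 0.19192·0.52 = -0.304. Posterior variance = 1/(6.74650+1.60231) = 0.119778, so SD = 0.346.

Posterior mean ≈ -0.304; posterior SD ≈ 0.346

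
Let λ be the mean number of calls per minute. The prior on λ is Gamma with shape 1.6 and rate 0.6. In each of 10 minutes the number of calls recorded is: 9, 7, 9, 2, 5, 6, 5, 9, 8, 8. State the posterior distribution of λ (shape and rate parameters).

Total count ∑xᵢ = 68 over n = 10 minutes.
Gamma is conjugate to the Poisson likelihood: posterior is Gamma(shape = 1.6+68 = 69.6, rate = 0.6+10 = 10.6).

Posterior: Gamma(shape=69.6, rate=10.6)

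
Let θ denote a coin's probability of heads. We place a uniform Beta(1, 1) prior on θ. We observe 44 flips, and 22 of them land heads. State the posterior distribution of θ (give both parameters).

Posterior: Beta(23, 23)

The binomial likelihood is conjugate to the Beta prior: with 22 successes and 22 failures, the posterior is Beta(1+22, 1+22) = Beta(23, 23).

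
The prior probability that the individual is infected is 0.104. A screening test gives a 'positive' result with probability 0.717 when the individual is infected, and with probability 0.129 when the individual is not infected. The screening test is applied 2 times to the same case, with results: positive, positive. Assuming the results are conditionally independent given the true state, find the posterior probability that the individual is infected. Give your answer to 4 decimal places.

Posterior P(H) ≈ 0.7819

With H the event that the individual is infected, the joint likelihood of the observed sequence is P(data|H) = 0.717·0.717 = 0.51409 and P(data|¬H) = 0.129·0.129 = 0.016641.
Bayes: P(H|data) = 0.104·0.51409 / (0.104·0.51409 + 0.896·0.016641) = 0.053465/0.068376 = 0.7819.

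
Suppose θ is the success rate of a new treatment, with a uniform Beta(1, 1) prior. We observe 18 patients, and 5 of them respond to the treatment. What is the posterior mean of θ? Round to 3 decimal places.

Posterior mean ≈ 0.300

Observing 5 successes and 13 failures updates Beta(1, 1) by adding the success and failure counts to the two shape parameters: α = 1+5 = 6, β = 1+13 = 14.
Posterior mean = α/(α+β) = 6/20 = 0.300.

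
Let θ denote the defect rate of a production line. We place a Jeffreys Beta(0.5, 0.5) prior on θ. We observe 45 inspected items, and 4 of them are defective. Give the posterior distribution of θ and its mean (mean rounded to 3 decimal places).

Posterior: Beta(4.5, 41.5); mean ≈ 0.098

Observing 4 successes and 41 failures updates Beta(0.5, 0.5) by adding the success and failure counts to the two shape parameters: α = 0.5+4 = 4.5, β = 0.5+41 = 41.5.
E[θ | data] = 4.5/(4.5+41.5) = 0.098.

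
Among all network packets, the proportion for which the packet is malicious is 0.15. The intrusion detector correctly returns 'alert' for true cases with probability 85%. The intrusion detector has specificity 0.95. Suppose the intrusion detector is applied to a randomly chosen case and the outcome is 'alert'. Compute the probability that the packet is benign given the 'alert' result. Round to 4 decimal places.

P(¬H | E) ≈ 0.2500

Let H be the event that the packet is malicious. P(H) = 0.15, so P(¬H) = 0.85. With E the 'alert' result, P(E|H) = 0.85 and P(E|¬H) = 0.05.
P(E) = 0.85·0.15 + 0.05·0.85 = 0.12750 + 0.042500 = 0.17000.
By Bayes' theorem, P(H|E) = 0.12750 / 0.17000 = 0.7500. Hence P(¬H|E) = 1 − 0.7500 = 0.2500.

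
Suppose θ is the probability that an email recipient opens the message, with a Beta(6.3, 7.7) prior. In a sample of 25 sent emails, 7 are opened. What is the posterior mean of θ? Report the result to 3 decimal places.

Posterior mean ≈ 0.341

The binomial likelihood is conjugate to the Beta prior: with 7 successes and 18 failures, the posterior is Beta(6.3+7, 7.7+18) = Beta(13.3, 25.7).
E[θ | data] = 13.3/(13.3+25.7) = 0.341.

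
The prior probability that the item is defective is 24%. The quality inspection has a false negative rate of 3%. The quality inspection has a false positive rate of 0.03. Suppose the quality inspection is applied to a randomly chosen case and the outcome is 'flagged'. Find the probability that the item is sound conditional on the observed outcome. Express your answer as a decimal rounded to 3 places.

P(¬H | E) ≈ 0.089

Let H be the event that the item is defective. P(H) = 0.24, so P(¬H) = 0.76. With E the 'flagged' result, P(E|H) = 0.97 and P(E|¬H) = 0.03.
P(E) = 0.97·0.24 + 0.03·0.76 = 0.23280 + 0.022800 = 0.25560.
By Bayes' theorem, P(H|E) = 0.23280 / 0.25560 = 0.911. Hence P(¬H|E) = 1 − 0.911 = 0.089.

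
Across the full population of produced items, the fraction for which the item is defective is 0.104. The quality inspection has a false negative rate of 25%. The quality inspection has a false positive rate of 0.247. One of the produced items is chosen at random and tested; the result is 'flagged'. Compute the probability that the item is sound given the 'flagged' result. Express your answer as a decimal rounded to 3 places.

P(¬H | E) ≈ 0.739

Write H for 'the item is defective'. Prior odds H:¬H = 0.104/0.896 = 0.11607. For the 'flagged' outcome, the likelihood ratio is 0.75/0.247 = 3.0364.
Posterior odds = 0.11607 × 3.0364 = 0.35244, so P(H|E) = 0.35244/(1+0.35244) = 0.261. Then P(¬H|E) = 1 − 0.261 = 0.739.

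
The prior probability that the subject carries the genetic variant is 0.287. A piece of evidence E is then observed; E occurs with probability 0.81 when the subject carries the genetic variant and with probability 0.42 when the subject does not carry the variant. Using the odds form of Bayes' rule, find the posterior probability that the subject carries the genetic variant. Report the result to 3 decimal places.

Prior odds = 0.287/(1−0.287) = 0.40252. In log-odds, ln(0.40252) = -0.91000.
Add log likelihood ratio: ln(1.9286) = 0.65678.
Posterior log-odds = -0.25322, so posterior odds = exp(-0.25322) = 0.77630. Converting, P(H|E) = 0.77630/1.7763 = 0.437.

Posterior probability ≈ 0.437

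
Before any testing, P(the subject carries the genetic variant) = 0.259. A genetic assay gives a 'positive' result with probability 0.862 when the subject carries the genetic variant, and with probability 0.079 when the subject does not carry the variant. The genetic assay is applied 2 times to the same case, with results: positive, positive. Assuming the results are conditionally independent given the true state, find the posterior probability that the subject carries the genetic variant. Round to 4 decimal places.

Let H be the event that the subject carries the genetic variant; start with P(H) = 0.259. P('positive'|H) = 0.862, P('positive'|¬H) = 0.079.
Update on result 1 ('positive'): P(H) ← 0.862·0.2590 / (0.862·0.2590 + 0.079·0.7410) = 0.22326/0.28180 = 0.7923.
Update on result 2 ('positive'): P(H) ← 0.862·0.7923 / (0.862·0.7923 + 0.079·0.2077) = 0.68293/0.69934 = 0.9765.

Posterior P(H) ≈ 0.9765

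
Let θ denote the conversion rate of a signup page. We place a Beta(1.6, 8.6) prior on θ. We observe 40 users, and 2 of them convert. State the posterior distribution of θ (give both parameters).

The binomial likelihood is conjugate to the Beta prior: with 2 successes and 38 failures, the posterior is Beta(1.6+2, 8.6+38) = Beta(3.6, 46.6).

Posterior: Beta(3.6, 46.6)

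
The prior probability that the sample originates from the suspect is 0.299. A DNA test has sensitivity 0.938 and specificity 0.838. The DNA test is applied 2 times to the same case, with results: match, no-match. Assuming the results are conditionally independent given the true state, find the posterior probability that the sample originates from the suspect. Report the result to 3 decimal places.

Let H be the event that the sample originates from the suspect; start with P(H) = 0.299. P('match'|H) = 0.938, P('match'|¬H) = 0.162.
Update on result 1 ('match'): P(H) ← 0.938·0.2990 / (0.938·0.2990 + 0.162·0.7010) = 0.28046/0.39402 = 0.7118.
Update on result 2 ('no-match'): P(H) ← 0.062·0.7118 / (0.062·0.7118 + 0.838·0.2882) = 0.044131/0.28565 = 0.1545.

Posterior P(H) ≈ 0.154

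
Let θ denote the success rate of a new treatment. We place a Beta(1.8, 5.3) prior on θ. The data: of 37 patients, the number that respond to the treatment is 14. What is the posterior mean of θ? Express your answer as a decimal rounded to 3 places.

Posterior mean ≈ 0.358

The binomial likelihood is conjugate to the Beta prior: with 14 successes and 23 failures, the posterior is Beta(1.8+14, 5.3+23) = Beta(15.8, 28.3).
Posterior mean = α/(α+β) = 15.8/44.1 = 0.358.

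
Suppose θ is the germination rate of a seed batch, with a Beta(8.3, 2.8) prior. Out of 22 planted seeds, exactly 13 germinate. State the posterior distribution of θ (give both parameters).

The binomial likelihood is conjugate to the Beta prior: with 13 successes and 9 failures, the posterior is Beta(8.3+13, 2.8+9) = Beta(21.3, 11.8).

Posterior: Beta(21.3, 11.8)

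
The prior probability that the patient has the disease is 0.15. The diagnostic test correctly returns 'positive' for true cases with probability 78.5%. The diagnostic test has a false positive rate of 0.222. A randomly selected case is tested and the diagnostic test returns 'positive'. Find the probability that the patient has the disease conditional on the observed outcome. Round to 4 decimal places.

P(H | E) ≈ 0.3842

Let H be the event that the patient has the disease. P(H) = 0.15, so P(¬H) = 0.85. With E the 'positive' result, P(E|H) = 0.785 and P(E|¬H) = 0.222.
P(E) = 0.785·0.15 + 0.222·0.85 = 0.11775 + 0.18870 = 0.30645.
By Bayes' theorem, P(H|E) = 0.11775 / 0.30645 = 0.3842.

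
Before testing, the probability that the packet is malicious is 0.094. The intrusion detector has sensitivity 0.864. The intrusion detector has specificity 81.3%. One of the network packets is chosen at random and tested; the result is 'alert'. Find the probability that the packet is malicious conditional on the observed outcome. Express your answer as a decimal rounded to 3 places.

Write H for 'the packet is malicious'. Prior odds H:¬H = 0.094/0.906 = 0.10375. For the 'alert' outcome, the likelihood ratio is 0.864/0.187 = 4.6203.
Posterior odds = 0.10375 × 4.6203 = 0.47937, so P(H|E) = 0.47937/(1+0.47937) = 0.324.

P(H | E) ≈ 0.324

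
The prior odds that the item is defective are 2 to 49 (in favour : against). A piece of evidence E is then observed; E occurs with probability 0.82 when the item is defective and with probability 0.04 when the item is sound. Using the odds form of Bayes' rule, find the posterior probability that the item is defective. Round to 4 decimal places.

Prior odds = 2/49 = 0.040816.
Likelihood ratio for E = 0.82/0.04 = 20.500.
Posterior odds = prior odds × LR = 0.83673.
Posterior probability = odds/(1+odds) = 0.83673/1.8367 = 0.4556.

Posterior probability ≈ 0.4556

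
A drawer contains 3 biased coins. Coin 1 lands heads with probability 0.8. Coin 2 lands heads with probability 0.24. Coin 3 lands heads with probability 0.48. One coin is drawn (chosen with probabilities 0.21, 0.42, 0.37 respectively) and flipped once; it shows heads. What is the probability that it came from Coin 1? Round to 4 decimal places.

Posterior probability ≈ 0.3763

Tabulate prior·likelihood by source: [1] prior 0.21, lik 0.8, product 0.1680; [2] prior 0.42, lik 0.24, product 0.1008; [3] prior 0.37, lik 0.48, product 0.1776.
Normalizing constant = 0.44640; the posterior for Coin 1 is its product over the sum, 0.1680/0.44640 = 0.3763.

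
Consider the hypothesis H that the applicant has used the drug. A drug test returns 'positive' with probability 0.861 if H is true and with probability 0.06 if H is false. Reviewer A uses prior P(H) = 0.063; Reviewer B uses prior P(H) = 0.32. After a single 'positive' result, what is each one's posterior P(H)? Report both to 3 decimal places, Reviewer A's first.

Reviewer A: 0.491; Reviewer B: 0.871

P('+'|H) = 0.861, P('+'|¬H) = 0.06.
Reviewer A: numerator 0.861·0.063 = 0.054243; evidence = 0.054243+0.06·0.937 = 0.11046; posterior = 0.491.
Reviewer B: numerator 0.861·0.32 = 0.27552; evidence = 0.27552+0.06·0.68 = 0.31632; posterior = 0.871.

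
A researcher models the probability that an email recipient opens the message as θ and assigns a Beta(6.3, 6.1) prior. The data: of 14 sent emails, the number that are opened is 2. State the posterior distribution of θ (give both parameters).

Posterior: Beta(8.3, 18.1)

The binomial likelihood is conjugate to the Beta prior: with 2 successes and 12 failures, the posterior is Beta(6.3+2, 6.1+12) = Beta(8.3, 18.1).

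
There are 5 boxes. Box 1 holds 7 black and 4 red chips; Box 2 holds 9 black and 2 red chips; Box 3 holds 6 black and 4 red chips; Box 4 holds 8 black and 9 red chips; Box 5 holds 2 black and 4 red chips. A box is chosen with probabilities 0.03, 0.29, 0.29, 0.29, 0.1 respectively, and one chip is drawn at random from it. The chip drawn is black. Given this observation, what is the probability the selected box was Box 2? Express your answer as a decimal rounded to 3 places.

Tabulate prior·likelihood by source: [1] prior 0.03, lik 0.6364, product 0.01909; [2] prior 0.29, lik 0.8182, product 0.2373; [3] prior 0.29, lik 0.6, product 0.1740; [4] prior 0.29, lik 0.4706, product 0.1365; [5] prior 0.1, lik 0.3333, product 0.03333.
Normalizing constant = 0.60017; the posterior for Box 2 is its product over the sum, 0.2373/0.60017 = 0.395.

Posterior probability ≈ 0.395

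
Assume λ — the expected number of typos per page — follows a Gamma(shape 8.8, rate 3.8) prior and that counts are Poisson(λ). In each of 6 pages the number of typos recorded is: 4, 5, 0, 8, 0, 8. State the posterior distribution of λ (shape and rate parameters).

Total count ∑xᵢ = 25 over n = 6 pages.
Gamma is conjugate to the Poisson likelihood: posterior is Gamma(shape = 8.8+25 = 33.8, rate = 3.8+6 = 9.8).

Posterior: Gamma(shape=33.8, rate=9.8)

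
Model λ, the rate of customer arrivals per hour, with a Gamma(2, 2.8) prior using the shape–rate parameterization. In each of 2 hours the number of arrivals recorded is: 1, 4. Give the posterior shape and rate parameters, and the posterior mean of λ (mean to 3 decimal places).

The Poisson likelihood adds the total count to the shape and the number of exposure periods to the rate. Here ∑xᵢ = 5 and n = 2, so shape 2→7 and rate 2.8→4.8.
Posterior mean = shape/rate = 7/4.8 = 1.458.

Posterior: Gamma(shape=7, rate=4.8); mean ≈ 1.458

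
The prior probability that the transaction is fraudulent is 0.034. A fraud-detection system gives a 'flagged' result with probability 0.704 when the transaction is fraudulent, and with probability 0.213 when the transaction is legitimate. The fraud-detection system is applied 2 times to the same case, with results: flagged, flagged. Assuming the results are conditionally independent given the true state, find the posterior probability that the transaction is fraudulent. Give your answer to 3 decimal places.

Posterior P(H) ≈ 0.278

With H the event that the transaction is fraudulent, the joint likelihood of the observed sequence is P(data|H) = 0.704·0.704 = 0.49562 and P(data|¬H) = 0.213·0.213 = 0.045369.
Bayes: P(H|data) = 0.034·0.49562 / (0.034·0.49562 + 0.966·0.045369) = 0.016851/0.060677 = 0.2777.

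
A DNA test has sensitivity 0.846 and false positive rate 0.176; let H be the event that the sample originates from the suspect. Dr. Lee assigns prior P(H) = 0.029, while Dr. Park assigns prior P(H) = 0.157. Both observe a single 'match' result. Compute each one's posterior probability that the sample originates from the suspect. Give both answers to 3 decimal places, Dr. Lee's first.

The likelihood ratio for a 'match' result is 0.846/0.176 = 4.8068.
Dr. Lee: prior odds 0.029/0.971 = 0.029866; posterior odds 0.14356; posterior probability 0.126.
Dr. Park: prior odds 0.157/0.843 = 0.18624; posterior odds 0.89522; posterior probability 0.472.

Dr. Lee: 0.126; Dr. Park: 0.472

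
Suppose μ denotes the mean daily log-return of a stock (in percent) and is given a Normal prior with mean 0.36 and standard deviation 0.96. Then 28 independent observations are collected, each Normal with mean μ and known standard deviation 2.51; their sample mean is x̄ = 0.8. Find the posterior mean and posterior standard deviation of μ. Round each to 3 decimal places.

With known σ, the Normal prior is conjugate. Weight on the data is w = (n/σ²)/(n/σ² + 1/τ₀²) = 4.44437/(4.44437+1.08507) = 0.80377.
Posterior mean = w·x̄ + (1−w)·μ₀ = 0.80377·0.8 + 0.19623·0.36 = 0.714. Posterior variance = 1/(4.44437+1.08507) = 0.180850, so SD = 0.425.

Posterior mean ≈ 0.714; posterior SD ≈ 0.425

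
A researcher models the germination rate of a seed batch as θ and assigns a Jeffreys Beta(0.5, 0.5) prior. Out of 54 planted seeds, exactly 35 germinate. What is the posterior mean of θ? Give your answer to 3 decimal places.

Observing 35 successes and 19 failures updates Beta(0.5, 0.5) by adding the success and failure counts to the two shape parameters: α = 0.5+35 = 35.5, β = 0.5+19 = 19.5.
E[θ | data] = 35.5/(35.5+19.5) = 0.645.

Posterior mean ≈ 0.645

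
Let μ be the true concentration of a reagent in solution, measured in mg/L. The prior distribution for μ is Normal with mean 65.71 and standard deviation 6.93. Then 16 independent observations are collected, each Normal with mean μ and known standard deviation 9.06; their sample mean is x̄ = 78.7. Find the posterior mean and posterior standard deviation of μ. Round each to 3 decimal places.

Posterior mean ≈ 77.446; posterior SD ≈ 2.153

Prior precision 1/τ₀² = 1/6.93² = 0.0208225; data precision n/σ² = 16/9.06² = 0.194923.
Posterior precision = 0.0208225 + 0.194923 = 0.215746, giving posterior SD = 1/√0.215746 = 2.153.
Posterior mean = (0.0208225·65.71 + 0.194923·78.7) / 0.215746 = 77.446.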